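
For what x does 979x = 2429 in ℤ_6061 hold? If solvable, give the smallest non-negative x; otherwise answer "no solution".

no solution

gcd(979, 6061):
6061 = 6·979 + 187
979 = 5·187 + 44
187 = 4·44 + 11
44 = 4·11 + 0
gcd = 11, but 11 ∤ 2429, so the congruence has no solution.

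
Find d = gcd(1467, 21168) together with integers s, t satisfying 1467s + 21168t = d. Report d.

9

Euclidean algorithm:
21168 = 14×1467 + 630
1467 = 2×630 + 207
630 = 3×207 + 9
207 = 23×9 + 0
gcd(1467, 21168) = 9.
Back-substituting:
9 = 630 − 3·207
9 = −3·1467 + 7·630
9 = 7·21168 − 101·1467
So 9 = (7)·21168 + (-101)·1467.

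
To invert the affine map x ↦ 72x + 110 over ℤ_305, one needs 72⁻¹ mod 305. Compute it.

233

Run Euclid on (305, 72):
305 = 4·72 + 17
72 = 4·17 + 4
17 = 4·4 + 1
4 = 4·1 + 0
gcd = 1, so the inverse exists. Back-substitute:
1 = 17 − 4·4
1 = −4·72 + 17·17
1 = 17·305 − 72·72
Thus 72·(-72) ≡ 1 (mod 305); reducing, -72 mod 305 = 233.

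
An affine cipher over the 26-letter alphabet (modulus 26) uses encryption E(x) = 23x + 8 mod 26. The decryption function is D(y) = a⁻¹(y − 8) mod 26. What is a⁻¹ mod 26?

gcd(26, 23) by repeated division:
26 = 1×23 + 3
23 = 7×3 + 2
3 = 1×2 + 1
2 = 2×1 + 0
gcd = 1, so the inverse exists. Back-substitute:
1 = 3 − 2
1 = −23 + 8·3
1 = 8·26 − 9·23
Thus 23·(-9) ≡ 1 (mod 26); reducing, -9 mod 26 = 17.

17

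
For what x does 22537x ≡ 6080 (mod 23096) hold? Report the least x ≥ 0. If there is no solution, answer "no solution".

9368

First find gcd(22537, 23096):
23096 = 1×22537 + 559
22537 = 40×559 + 177
559 = 3×177 + 28
177 = 6×28 + 9
28 = 3×9 + 1
9 = 9×1 + 0
gcd = 1, so a unique solution mod 23096 exists.
Back-substitute for the Bézout coefficients:
1 = 28 − 3·9
1 = −3·177 + 19·28
1 = 19·559 − 60·177
1 = −60·22537 + 2419·559
1 = 2419·23096 − 2479·22537
So 22537·(-2479) ≡ 1 (mod 23096), giving 22537⁻¹ ≡ 20617.
x ≡ 22537⁻¹·6080 ≡ 20617·6080 ≡ 9368 (mod 23096).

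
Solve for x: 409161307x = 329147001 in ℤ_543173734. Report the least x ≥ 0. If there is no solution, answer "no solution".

First find gcd(409161307, 543173734):
543173734 = 1*409161307 + 134012427
409161307 = 3*134012427 + 7124026
134012427 = 18*7124026 + 5779959
7124026 = 1*5779959 + 1344067
5779959 = 4*1344067 + 403691
1344067 = 3*403691 + 132994
403691 = 3*132994 + 4709
132994 = 28*4709 + 1142
4709 = 4*1142 + 141
1142 = 8*141 + 14
141 = 10*14 + 1
14 = 14*1 + 0
gcd = 1, so a unique solution mod 543173734 exists.
Back-substitute for the Bézout coefficients:
1 = 141 − 10·14
1 = −10·1142 + 81·141
1 = 81·4709 − 334·1142
1 = −334·132994 + 9433·4709
1 = 9433·403691 − 28633·132994
1 = −28633·1344067 + 95332·403691
1 = 95332·5779959 − 409961·1344067
1 = −409961·7124026 + 505293·5779959
1 = 505293·134012427 − 9505235·7124026
1 = −9505235·409161307 + 29020998·134012427
1 = 29020998·543173734 − 38526233·409161307
So 409161307·(-38526233) ≡ 1 (mod 543173734), giving 409161307⁻¹ ≡ 504647501.
x ≡ 409161307⁻¹·329147001 ≡ 504647501·329147001 ≡ 346537129 (mod 543173734).

346537129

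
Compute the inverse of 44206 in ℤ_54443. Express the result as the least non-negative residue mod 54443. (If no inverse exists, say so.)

Apply the Euclidean algorithm to 54443 and 44206:
54443 = 1×44206 + 10237
44206 = 4×10237 + 3258
10237 = 3×3258 + 463
3258 = 7×463 + 17
463 = 27×17 + 4
17 = 4×4 + 1
4 = 4×1 + 0
Since gcd(44206, 54443) = 1, back-substitute to write 1 as a combination:
1 = 17 − 4·4
1 = −4·463 + 109·17
1 = 109·3258 − 767·463
1 = −767·10237 + 2410·3258
1 = 2410·44206 − 10407·10237
1 = −10407·54443 + 12817·44206
So 44206·12817 ≡ 1 (mod 54443).

12817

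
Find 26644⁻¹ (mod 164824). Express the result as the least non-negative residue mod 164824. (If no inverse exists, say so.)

Compute gcd(26644, 164824):
164824 = 6*26644 + 4960
26644 = 5*4960 + 1844
4960 = 2*1844 + 1272
1844 = 1*1272 + 572
1272 = 2*572 + 128
572 = 4*128 + 60
128 = 2*60 + 8
60 = 7*8 + 4
8 = 2*4 + 0
Since gcd = 4 > 1, 26644 is not a unit mod 164824.

no inverse exists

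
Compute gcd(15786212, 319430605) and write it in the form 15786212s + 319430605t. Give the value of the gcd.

13

Euclidean algorithm:
319430605 = 20·15786212 + 3706365
15786212 = 4·3706365 + 960752
3706365 = 3·960752 + 824109
960752 = 1·824109 + 136643
824109 = 6·136643 + 4251
136643 = 32·4251 + 611
4251 = 6·611 + 585
611 = 1·585 + 26
585 = 22·26 + 13
26 = 2·13 + 0
gcd(15786212, 319430605) = 13.
Working backward:
13 = 585 − 22·26
13 = −22·611 + 23·585
13 = 23·4251 − 160·611
13 = −160·136643 + 5143·4251
13 = 5143·824109 − 31018·136643
13 = −31018·960752 + 36161·824109
13 = 36161·3706365 − 139501·960752
13 = −139501·15786212 + 594165·3706365
13 = 594165·319430605 − 12022801·15786212
So 13 = (594165)·319430605 + (-12022801)·15786212.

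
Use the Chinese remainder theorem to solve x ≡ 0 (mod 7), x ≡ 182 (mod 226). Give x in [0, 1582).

182

Write x = 0 + 7·k. Then 7·k ≡ 182 − 0 ≡ 182 (mod 226).
Need 7⁻¹ mod 226. Extended Euclid on (226, 7):
226 = 32×7 + 2
7 = 3×2 + 1
2 = 2×1 + 0
Back-substitute:
1 = 7 − 3·2
1 = −3·226 + 97·7
7⁻¹ ≡ 97 (mod 226), so k ≡ 97·182 ≡ 26 (mod 226).
x = 0 + 7·26 = 182.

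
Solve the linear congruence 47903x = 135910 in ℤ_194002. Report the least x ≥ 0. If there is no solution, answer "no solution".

148318

First find gcd(47903, 194002):
194002 = 4·47903 + 2390
47903 = 20·2390 + 103
2390 = 23·103 + 21
103 = 4·21 + 19
21 = 1·19 + 2
19 = 9·2 + 1
2 = 2·1 + 0
gcd = 1, so a unique solution mod 194002 exists.
Back-substitute for the Bézout coefficients:
1 = 19 − 9·2
1 = −9·21 + 10·19
1 = 10·103 − 49·21
1 = −49·2390 + 1137·103
1 = 1137·47903 − 22789·2390
1 = −22789·194002 + 92293·47903
So 47903·(92293) ≡ 1 (mod 194002), giving 47903⁻¹ ≡ 92293.
x ≡ 47903⁻¹·135910 ≡ 92293·135910 ≡ 148318 (mod 194002).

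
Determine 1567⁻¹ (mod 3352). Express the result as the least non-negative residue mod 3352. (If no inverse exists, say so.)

gcd(3352, 1567) by repeated division:
3352 = 2×1567 + 218
1567 = 7×218 + 41
218 = 5×41 + 13
41 = 3×13 + 2
13 = 6×2 + 1
2 = 2×1 + 0
Since gcd(1567, 3352) = 1, back-substitute to write 1 as a combination:
1 = 13 − 6·2
1 = −6·41 + 19·13
1 = 19·218 − 101·41
1 = −101·1567 + 726·218
1 = 726·3352 − 1553·1567
Hence 1567⁻¹ ≡ -1553 ≡ 1799 (mod 3352).

1799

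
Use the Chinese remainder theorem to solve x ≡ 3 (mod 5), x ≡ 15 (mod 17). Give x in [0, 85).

Write x = 3 + 5·k. Then 5·k ≡ 15 − 3 ≡ 12 (mod 17).
Need 5⁻¹ mod 17. Extended Euclid on (17, 5):
17 = 3*5 + 2
5 = 2*2 + 1
2 = 2*1 + 0
Back-substitute:
1 = 5 − 2·2
1 = −2·17 + 7·5
5⁻¹ ≡ 7 (mod 17), so k ≡ 7·12 ≡ 16 (mod 17).
x = 3 + 5·16 = 83.

83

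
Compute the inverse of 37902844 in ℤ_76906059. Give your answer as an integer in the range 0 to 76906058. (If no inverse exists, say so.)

39862417

gcd(76906059, 37902844) by repeated division:
76906059 = 2·37902844 + 1100371
37902844 = 34·1100371 + 490230
1100371 = 2·490230 + 119911
490230 = 4·119911 + 10586
119911 = 11·10586 + 3465
10586 = 3·3465 + 191
3465 = 18·191 + 27
191 = 7·27 + 2
27 = 13·2 + 1
2 = 2·1 + 0
gcd = 1, so the inverse exists. Back-substitute:
1 = 27 − 13·2
1 = −13·191 + 92·27
1 = 92·3465 − 1669·191
1 = −1669·10586 + 5099·3465
1 = 5099·119911 − 57758·10586
1 = −57758·490230 + 236131·119911
1 = 236131·1100371 − 530020·490230
1 = −530020·37902844 + 18256811·1100371
1 = 18256811·76906059 − 37043642·37902844
So 37902844·(-37043642) ≡ 1 (mod 76906059), and -37043642 ≡ 39862417 (mod 76906059).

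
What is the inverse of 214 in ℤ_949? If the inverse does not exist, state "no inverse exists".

102

Apply the Euclidean algorithm to 949 and 214:
949 = 4*214 + 93
214 = 2*93 + 28
93 = 3*28 + 9
28 = 3*9 + 1
9 = 9*1 + 0
The gcd is 1. Working backward:
1 = 28 − 3·9
1 = −3·93 + 10·28
1 = 10·214 − 23·93
1 = −23·949 + 102·214
So 214·102 ≡ 1 (mod 949).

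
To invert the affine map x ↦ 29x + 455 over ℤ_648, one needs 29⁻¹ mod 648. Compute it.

Extended Euclidean algorithm:
648 = 22·29 + 10
29 = 2·10 + 9
10 = 1·9 + 1
9 = 9·1 + 0
Since gcd(29, 648) = 1, back-substitute to write 1 as a combination:
1 = 10 − 9
1 = −29 + 3·10
1 = 3·648 − 67·29
So 29·(-67) ≡ 1 (mod 648), and -67 ≡ 581 (mod 648).

581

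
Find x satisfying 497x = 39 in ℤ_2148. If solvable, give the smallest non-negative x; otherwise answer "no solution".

1167

First find gcd(497, 2148):
2148 = 4×497 + 160
497 = 3×160 + 17
160 = 9×17 + 7
17 = 2×7 + 3
7 = 2×3 + 1
3 = 3×1 + 0
gcd = 1, so a unique solution mod 2148 exists.
Back-substitute for the Bézout coefficients:
1 = 7 − 2·3
1 = −2·17 + 5·7
1 = 5·160 − 47·17
1 = −47·497 + 146·160
1 = 146·2148 − 631·497
So 497·(-631) ≡ 1 (mod 2148), giving 497⁻¹ ≡ 1517.
x ≡ 497⁻¹·39 ≡ 1517·39 ≡ 1167 (mod 2148).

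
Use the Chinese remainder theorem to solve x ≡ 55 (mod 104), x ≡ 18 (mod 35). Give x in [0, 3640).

263

Write x = 55 + 104·k. Then 104·k ≡ 18 − 55 ≡ 33 (mod 35).
Need 104⁻¹ mod 35. Extended Euclid on (35, 34):
35 = 1*34 + 1
34 = 34*1 + 0
Back-substitute:
1 = 35 − 34
104⁻¹ ≡ 34 (mod 35), so k ≡ 34·33 ≡ 2 (mod 35).
x = 55 + 104·2 = 263.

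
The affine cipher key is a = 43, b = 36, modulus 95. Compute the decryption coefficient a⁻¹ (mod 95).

42

Extended Euclidean algorithm:
95 = 2×43 + 9
43 = 4×9 + 7
9 = 1×7 + 2
7 = 3×2 + 1
2 = 2×1 + 0
The gcd is 1. Working backward:
1 = 7 − 3·2
1 = −3·9 + 4·7
1 = 4·43 − 19·9
1 = −19·95 + 42·43
So 43·42 ≡ 1 (mod 95).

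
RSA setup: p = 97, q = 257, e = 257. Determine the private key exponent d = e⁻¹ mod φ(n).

φ(n) = (p−1)(q−1) = 96·256 = 24576.
Need d with 257·d ≡ 1 (mod 24576). Apply the extended Euclidean algorithm:
24576 = 95·257 + 161
257 = 1·161 + 96
161 = 1·96 + 65
96 = 1·65 + 31
65 = 2·31 + 3
31 = 10·3 + 1
3 = 3·1 + 0
Back-substitute:
1 = 31 − 10·3
1 = −10·65 + 21·31
1 = 21·96 − 31·65
1 = −31·161 + 52·96
1 = 52·257 − 83·161
1 = −83·24576 + 7937·257
So 257·7937 ≡ 1 (mod 24576), hence d = 7937.

7937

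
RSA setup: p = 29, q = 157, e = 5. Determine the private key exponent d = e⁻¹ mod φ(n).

φ(n) = (p−1)(q−1) = 28·156 = 4368.
Need d with 5·d ≡ 1 (mod 4368). Apply the extended Euclidean algorithm:
4368 = 873×5 + 3
5 = 1×3 + 2
3 = 1×2 + 1
2 = 2×1 + 0
Back-substitute:
1 = 3 − 2
1 = −5 + 2·3
1 = 2·4368 − 1747·5
So 5·(-1747) ≡ 1 (mod 4368), hence d ≡ -1747 ≡ 2621 (mod 4368).

2621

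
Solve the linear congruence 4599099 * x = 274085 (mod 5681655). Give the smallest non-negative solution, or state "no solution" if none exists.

no solution

gcd(4599099, 5681655):
5681655 = 1*4599099 + 1082556
4599099 = 4*1082556 + 268875
1082556 = 4*268875 + 7056
268875 = 38*7056 + 747
7056 = 9*747 + 333
747 = 2*333 + 81
333 = 4*81 + 9
81 = 9*9 + 0
gcd = 9, but 9 ∤ 274085, so the congruence has no solution.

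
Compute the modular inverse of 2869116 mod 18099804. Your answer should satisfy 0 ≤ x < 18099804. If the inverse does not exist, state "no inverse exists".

no inverse exists

Compute gcd(2869116, 18099804):
18099804 = 6*2869116 + 885108
2869116 = 3*885108 + 213792
885108 = 4*213792 + 29940
213792 = 7*29940 + 4212
29940 = 7*4212 + 456
4212 = 9*456 + 108
456 = 4*108 + 24
108 = 4*24 + 12
24 = 2*12 + 0
Since gcd = 12 > 1, 2869116 is not a unit mod 18099804.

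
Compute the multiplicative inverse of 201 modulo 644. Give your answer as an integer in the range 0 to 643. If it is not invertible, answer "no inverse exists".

Apply the Euclidean algorithm to 644 and 201:
644 = 3×201 + 41
201 = 4×41 + 37
41 = 1×37 + 4
37 = 9×4 + 1
4 = 4×1 + 0
The gcd is 1. Working backward:
1 = 37 − 9·4
1 = −9·41 + 10·37
1 = 10·201 − 49·41
1 = −49·644 + 157·201
So 201·157 ≡ 1 (mod 644).

157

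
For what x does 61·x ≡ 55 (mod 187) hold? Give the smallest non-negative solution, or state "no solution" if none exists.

First find gcd(61, 187):
187 = 3×61 + 4
61 = 15×4 + 1
4 = 4×1 + 0
gcd = 1, so a unique solution mod 187 exists.
Back-substitute for the Bézout coefficients:
1 = 61 − 15·4
1 = −15·187 + 46·61
So 61·(46) ≡ 1 (mod 187), giving 61⁻¹ ≡ 46.
x ≡ 61⁻¹·55 ≡ 46·55 ≡ 99 (mod 187).

99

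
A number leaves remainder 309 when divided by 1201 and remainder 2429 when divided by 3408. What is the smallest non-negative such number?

Write x = 309 + 1201·k. Then 1201·k ≡ 2429 − 309 ≡ 2120 (mod 3408).
Need 1201⁻¹ mod 3408. Extended Euclid on (3408, 1201):
3408 = 2×1201 + 1006
1201 = 1×1006 + 195
1006 = 5×195 + 31
195 = 6×31 + 9
31 = 3×9 + 4
9 = 2×4 + 1
4 = 4×1 + 0
Back-substitute:
1 = 9 − 2·4
1 = −2·31 + 7·9
1 = 7·195 − 44·31
1 = −44·1006 + 227·195
1 = 227·1201 − 271·1006
1 = −271·3408 + 769·1201
1201⁻¹ ≡ 769 (mod 3408), so k ≡ 769·2120 ≡ 1256 (mod 3408).
x = 309 + 1201·1256 = 1508765.

1508765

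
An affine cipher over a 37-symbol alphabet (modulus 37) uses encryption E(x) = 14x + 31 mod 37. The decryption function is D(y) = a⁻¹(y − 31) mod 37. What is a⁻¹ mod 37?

8

Extended Euclidean algorithm:
37 = 2*14 + 9
14 = 1*9 + 5
9 = 1*5 + 4
5 = 1*4 + 1
4 = 4*1 + 0
The gcd is 1. Working backward:
1 = 5 − 4
1 = −9 + 2·5
1 = 2·14 − 3·9
1 = −3·37 + 8·14
So 14·8 ≡ 1 (mod 37).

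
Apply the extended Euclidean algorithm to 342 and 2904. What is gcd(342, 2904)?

6

Euclidean algorithm:
2904 = 8·342 + 168
342 = 2·168 + 6
168 = 28·6 + 0
gcd(342, 2904) = 6.
Back-substituting:
6 = 342 − 2·168
6 = −2·2904 + 17·342
So 6 = (-2)·2904 + (17)·342.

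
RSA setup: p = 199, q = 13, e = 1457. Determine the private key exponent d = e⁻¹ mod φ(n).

1241

φ(n) = (p−1)(q−1) = 198·12 = 2376.
Need d with 1457·d ≡ 1 (mod 2376). Apply the extended Euclidean algorithm:
2376 = 1×1457 + 919
1457 = 1×919 + 538
919 = 1×538 + 381
538 = 1×381 + 157
381 = 2×157 + 67
157 = 2×67 + 23
67 = 2×23 + 21
23 = 1×21 + 2
21 = 10×2 + 1
2 = 2×1 + 0
Back-substitute:
1 = 21 − 10·2
1 = −10·23 + 11·21
1 = 11·67 − 32·23
1 = −32·157 + 75·67
1 = 75·381 − 182·157
1 = −182·538 + 257·381
1 = 257·919 − 439·538
1 = −439·1457 + 696·919
1 = 696·2376 − 1135·1457
So 1457·(-1135) ≡ 1 (mod 2376), hence d ≡ -1135 ≡ 1241 (mod 2376).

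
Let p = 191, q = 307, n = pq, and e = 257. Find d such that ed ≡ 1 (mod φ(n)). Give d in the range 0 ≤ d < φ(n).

φ(n) = (p−1)(q−1) = 190·306 = 58140.
Need d with 257·d ≡ 1 (mod 58140). Apply the extended Euclidean algorithm:
58140 = 226·257 + 58
257 = 4·58 + 25
58 = 2·25 + 8
25 = 3·8 + 1
8 = 8·1 + 0
Back-substitute:
1 = 25 − 3·8
1 = −3·58 + 7·25
1 = 7·257 − 31·58
1 = −31·58140 + 7013·257
So 257·7013 ≡ 1 (mod 58140), hence d = 7013.

7013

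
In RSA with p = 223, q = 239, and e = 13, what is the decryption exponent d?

12193

φ(n) = (p−1)(q−1) = 222·238 = 52836.
Need d with 13·d ≡ 1 (mod 52836). Apply the extended Euclidean algorithm:
52836 = 4064·13 + 4
13 = 3·4 + 1
4 = 4·1 + 0
Back-substitute:
1 = 13 − 3·4
1 = −3·52836 + 12193·13
So 13·12193 ≡ 1 (mod 52836), hence d = 12193.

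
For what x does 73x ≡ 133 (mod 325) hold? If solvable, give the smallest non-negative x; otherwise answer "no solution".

First find gcd(73, 325):
325 = 4×73 + 33
73 = 2×33 + 7
33 = 4×7 + 5
7 = 1×5 + 2
5 = 2×2 + 1
2 = 2×1 + 0
gcd = 1, so a unique solution mod 325 exists.
Back-substitute for the Bézout coefficients:
1 = 5 − 2·2
1 = −2·7 + 3·5
1 = 3·33 − 14·7
1 = −14·73 + 31·33
1 = 31·325 − 138·73
So 73·(-138) ≡ 1 (mod 325), giving 73⁻¹ ≡ 187.
x ≡ 73⁻¹·133 ≡ 187·133 ≡ 171 (mod 325).

171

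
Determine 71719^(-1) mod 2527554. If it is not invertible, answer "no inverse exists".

Apply the Euclidean algorithm to 2527554 and 71719:
2527554 = 35×71719 + 17389
71719 = 4×17389 + 2163
17389 = 8×2163 + 85
2163 = 25×85 + 38
85 = 2×38 + 9
38 = 4×9 + 2
9 = 4×2 + 1
2 = 2×1 + 0
gcd = 1, so the inverse exists. Back-substitute:
1 = 9 − 4·2
1 = −4·38 + 17·9
1 = 17·85 − 38·38
1 = −38·2163 + 967·85
1 = 967·17389 − 7774·2163
1 = −7774·71719 + 32063·17389
1 = 32063·2527554 − 1129979·71719
So 71719·(-1129979) ≡ 1 (mod 2527554), and -1129979 ≡ 1397575 (mod 2527554).

1397575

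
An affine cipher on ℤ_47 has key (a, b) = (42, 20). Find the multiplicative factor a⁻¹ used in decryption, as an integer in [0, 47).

28

gcd(47, 42) by repeated division:
47 = 1*42 + 5
42 = 8*5 + 2
5 = 2*2 + 1
2 = 2*1 + 0
gcd = 1, so the inverse exists. Back-substitute:
1 = 5 − 2·2
1 = −2·42 + 17·5
1 = 17·47 − 19·42
Hence 42⁻¹ ≡ -19 ≡ 28 (mod 47).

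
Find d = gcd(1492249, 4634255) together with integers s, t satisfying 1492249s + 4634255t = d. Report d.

1

Apply Euclid's algorithm to 4634255 and 1492249:
4634255 = 3*1492249 + 157508
1492249 = 9*157508 + 74677
157508 = 2*74677 + 8154
74677 = 9*8154 + 1291
8154 = 6*1291 + 408
1291 = 3*408 + 67
408 = 6*67 + 6
67 = 11*6 + 1
6 = 6*1 + 0
gcd(1492249, 4634255) = 1.
Working backward:
1 = 67 − 11·6
1 = −11·408 + 67·67
1 = 67·1291 − 212·408
1 = −212·8154 + 1339·1291
1 = 1339·74677 − 12263·8154
1 = −12263·157508 + 25865·74677
1 = 25865·1492249 − 245048·157508
1 = −245048·4634255 + 761009·1492249
So 1 = (-245048)·4634255 + (761009)·1492249.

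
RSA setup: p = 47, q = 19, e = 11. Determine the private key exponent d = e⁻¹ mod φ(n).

527

φ(n) = (p−1)(q−1) = 46·18 = 828.
Need d with 11·d ≡ 1 (mod 828). Apply the extended Euclidean algorithm:
828 = 75×11 + 3
11 = 3×3 + 2
3 = 1×2 + 1
2 = 2×1 + 0
Back-substitute:
1 = 3 − 2
1 = −11 + 4·3
1 = 4·828 − 301·11
So 11·(-301) ≡ 1 (mod 828), hence d ≡ -301 ≡ 527 (mod 828).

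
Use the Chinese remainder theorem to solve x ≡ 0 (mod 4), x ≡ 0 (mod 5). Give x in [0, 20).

Write x = 0 + 4·k. Then 4·k ≡ 0 − 0 ≡ 0 (mod 5).
Need 4⁻¹ mod 5. Extended Euclid on (5, 4):
5 = 1*4 + 1
4 = 4*1 + 0
Back-substitute:
1 = 5 − 4
4⁻¹ ≡ 4 (mod 5), so k ≡ 4·0 ≡ 0 (mod 5).
x = 0 + 4·0 = 0.

0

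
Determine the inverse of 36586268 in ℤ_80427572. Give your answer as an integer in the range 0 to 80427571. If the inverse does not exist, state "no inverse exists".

Compute gcd(36586268, 80427572):
80427572 = 2·36586268 + 7255036
36586268 = 5·7255036 + 311088
7255036 = 23·311088 + 100012
311088 = 3·100012 + 11052
100012 = 9·11052 + 544
11052 = 20·544 + 172
544 = 3·172 + 28
172 = 6·28 + 4
28 = 7·4 + 0
The gcd is 4, not 1, hence no inverse exists.

no inverse exists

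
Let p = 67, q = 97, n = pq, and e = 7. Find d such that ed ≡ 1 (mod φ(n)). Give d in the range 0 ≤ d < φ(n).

5431

φ(n) = (p−1)(q−1) = 66·96 = 6336.
Need d with 7·d ≡ 1 (mod 6336). Apply the extended Euclidean algorithm:
6336 = 905*7 + 1
7 = 7*1 + 0
Back-substitute:
1 = 6336 − 905·7
So 7·(-905) ≡ 1 (mod 6336), hence d ≡ -905 ≡ 5431 (mod 6336).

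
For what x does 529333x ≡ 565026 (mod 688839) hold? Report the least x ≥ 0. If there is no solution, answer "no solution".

First find gcd(529333, 688839):
688839 = 1·529333 + 159506
529333 = 3·159506 + 50815
159506 = 3·50815 + 7061
50815 = 7·7061 + 1388
7061 = 5·1388 + 121
1388 = 11·121 + 57
121 = 2·57 + 7
57 = 8·7 + 1
7 = 7·1 + 0
gcd = 1, so a unique solution mod 688839 exists.
Back-substitute for the Bézout coefficients:
1 = 57 − 8·7
1 = −8·121 + 17·57
1 = 17·1388 − 195·121
1 = −195·7061 + 992·1388
1 = 992·50815 − 7139·7061
1 = −7139·159506 + 22409·50815
1 = 22409·529333 − 74366·159506
1 = −74366·688839 + 96775·529333
So 529333·(96775) ≡ 1 (mod 688839), giving 529333⁻¹ ≡ 96775.
x ≡ 529333⁻¹·565026 ≡ 96775·565026 ≡ 351330 (mod 688839).

351330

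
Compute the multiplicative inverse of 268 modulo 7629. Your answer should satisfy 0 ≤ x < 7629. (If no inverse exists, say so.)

427

gcd(7629, 268) by repeated division:
7629 = 28*268 + 125
268 = 2*125 + 18
125 = 6*18 + 17
18 = 1*17 + 1
17 = 17*1 + 0
The gcd is 1. Working backward:
1 = 18 − 17
1 = −125 + 7·18
1 = 7·268 − 15·125
1 = −15·7629 + 427·268
So 268·427 ≡ 1 (mod 7629).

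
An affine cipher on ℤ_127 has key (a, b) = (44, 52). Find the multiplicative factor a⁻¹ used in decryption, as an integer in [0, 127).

26

Apply the Euclidean algorithm to 127 and 44:
127 = 2·44 + 39
44 = 1·39 + 5
39 = 7·5 + 4
5 = 1·4 + 1
4 = 4·1 + 0
The gcd is 1. Working backward:
1 = 5 − 4
1 = −39 + 8·5
1 = 8·44 − 9·39
1 = −9·127 + 26·44
So 44·26 ≡ 1 (mod 127).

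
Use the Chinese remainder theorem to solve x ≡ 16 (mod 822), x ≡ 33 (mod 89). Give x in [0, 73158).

Write x = 16 + 822·k. Then 822·k ≡ 33 − 16 ≡ 17 (mod 89).
Need 822⁻¹ mod 89. Extended Euclid on (89, 21):
89 = 4·21 + 5
21 = 4·5 + 1
5 = 5·1 + 0
Back-substitute:
1 = 21 − 4·5
1 = −4·89 + 17·21
822⁻¹ ≡ 17 (mod 89), so k ≡ 17·17 ≡ 22 (mod 89).
x = 16 + 822·22 = 18100.

18100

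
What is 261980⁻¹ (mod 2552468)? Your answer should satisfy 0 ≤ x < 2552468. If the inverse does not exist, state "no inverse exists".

Euclidean algorithm on 2552468, 261980:
2552468 = 9·261980 + 194648
261980 = 1·194648 + 67332
194648 = 2·67332 + 59984
67332 = 1·59984 + 7348
59984 = 8·7348 + 1200
7348 = 6·1200 + 148
1200 = 8·148 + 16
148 = 9·16 + 4
16 = 4·4 + 0
Since gcd = 4 > 1, 261980 is not a unit mod 2552468.

no inverse exists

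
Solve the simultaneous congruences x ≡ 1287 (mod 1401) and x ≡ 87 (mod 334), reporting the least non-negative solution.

155397

Write x = 1287 + 1401·k. Then 1401·k ≡ 87 − 1287 ≡ 136 (mod 334).
Need 1401⁻¹ mod 334. Extended Euclid on (334, 65):
334 = 5·65 + 9
65 = 7·9 + 2
9 = 4·2 + 1
2 = 2·1 + 0
Back-substitute:
1 = 9 − 4·2
1 = −4·65 + 29·9
1 = 29·334 − 149·65
1401⁻¹ ≡ 185 (mod 334), so k ≡ 185·136 ≡ 110 (mod 334).
x = 1287 + 1401·110 = 155397.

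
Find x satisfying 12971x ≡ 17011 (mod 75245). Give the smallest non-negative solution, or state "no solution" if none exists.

506

First find gcd(12971, 75245):
75245 = 5·12971 + 10390
12971 = 1·10390 + 2581
10390 = 4·2581 + 66
2581 = 39·66 + 7
66 = 9·7 + 3
7 = 2·3 + 1
3 = 3·1 + 0
gcd = 1, so a unique solution mod 75245 exists.
Back-substitute for the Bézout coefficients:
1 = 7 − 2·3
1 = −2·66 + 19·7
1 = 19·2581 − 743·66
1 = −743·10390 + 2991·2581
1 = 2991·12971 − 3734·10390
1 = −3734·75245 + 21661·12971
So 12971·(21661) ≡ 1 (mod 75245), giving 12971⁻¹ ≡ 21661.
x ≡ 12971⁻¹·17011 ≡ 21661·17011 ≡ 506 (mod 75245).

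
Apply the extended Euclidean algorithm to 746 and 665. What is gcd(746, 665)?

1

Euclidean algorithm:
746 = 1·665 + 81
665 = 8·81 + 17
81 = 4·17 + 13
17 = 1·13 + 4
13 = 3·4 + 1
4 = 4·1 + 0
gcd(746, 665) = 1.
Back-substituting:
1 = 13 − 3·4
1 = −3·17 + 4·13
1 = 4·81 − 19·17
1 = −19·665 + 156·81
1 = 156·746 − 175·665
So 1 = (156)·746 + (-175)·665.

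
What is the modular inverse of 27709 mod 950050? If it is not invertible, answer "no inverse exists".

765039

Apply the Euclidean algorithm to 950050 and 27709:
950050 = 34*27709 + 7944
27709 = 3*7944 + 3877
7944 = 2*3877 + 190
3877 = 20*190 + 77
190 = 2*77 + 36
77 = 2*36 + 5
36 = 7*5 + 1
5 = 5*1 + 0
gcd = 1, so the inverse exists. Back-substitute:
1 = 36 − 7·5
1 = −7·77 + 15·36
1 = 15·190 − 37·77
1 = −37·3877 + 755·190
1 = 755·7944 − 1547·3877
1 = −1547·27709 + 5396·7944
1 = 5396·950050 − 185011·27709
Thus 27709·(-185011) ≡ 1 (mod 950050); reducing, -185011 mod 950050 = 765039.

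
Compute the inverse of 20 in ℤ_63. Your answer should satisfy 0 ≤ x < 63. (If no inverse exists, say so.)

Extended Euclidean algorithm:
63 = 3×20 + 3
20 = 6×3 + 2
3 = 1×2 + 1
2 = 2×1 + 0
Since gcd(20, 63) = 1, back-substitute to write 1 as a combination:
1 = 3 − 2
1 = −20 + 7·3
1 = 7·63 − 22·20
Hence 20⁻¹ ≡ -22 ≡ 41 (mod 63).

41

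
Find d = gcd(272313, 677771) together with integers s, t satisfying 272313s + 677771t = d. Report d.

Apply Euclid's algorithm to 677771 and 272313:
677771 = 2×272313 + 133145
272313 = 2×133145 + 6023
133145 = 22×6023 + 639
6023 = 9×639 + 272
639 = 2×272 + 95
272 = 2×95 + 82
95 = 1×82 + 13
82 = 6×13 + 4
13 = 3×4 + 1
4 = 4×1 + 0
gcd(272313, 677771) = 1.
Back-substituting:
1 = 13 − 3·4
1 = −3·82 + 19·13
1 = 19·95 − 22·82
1 = −22·272 + 63·95
1 = 63·639 − 148·272
1 = −148·6023 + 1395·639
1 = 1395·133145 − 30838·6023
1 = −30838·272313 + 63071·133145
1 = 63071·677771 − 156980·272313
So 1 = (63071)·677771 + (-156980)·272313.

1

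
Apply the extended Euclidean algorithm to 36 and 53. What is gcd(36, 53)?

Euclidean algorithm:
53 = 1×36 + 17
36 = 2×17 + 2
17 = 8×2 + 1
2 = 2×1 + 0
gcd(36, 53) = 1.
Working backward:
1 = 17 − 8·2
1 = −8·36 + 17·17
1 = 17·53 − 25·36
So 1 = (17)·53 + (-25)·36.

1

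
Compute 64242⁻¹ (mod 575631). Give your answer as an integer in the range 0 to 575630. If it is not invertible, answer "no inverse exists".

Compute gcd(64242, 575631):
575631 = 8·64242 + 61695
64242 = 1·61695 + 2547
61695 = 24·2547 + 567
2547 = 4·567 + 279
567 = 2·279 + 9
279 = 31·9 + 0
The gcd is 9, not 1, hence no inverse exists.

no inverse exists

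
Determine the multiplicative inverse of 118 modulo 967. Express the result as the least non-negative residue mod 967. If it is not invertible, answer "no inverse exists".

336

Run Euclid on (967, 118):
967 = 8×118 + 23
118 = 5×23 + 3
23 = 7×3 + 2
3 = 1×2 + 1
2 = 2×1 + 0
gcd = 1, so the inverse exists. Back-substitute:
1 = 3 − 2
1 = −23 + 8·3
1 = 8·118 − 41·23
1 = −41·967 + 336·118
So 118·336 ≡ 1 (mod 967).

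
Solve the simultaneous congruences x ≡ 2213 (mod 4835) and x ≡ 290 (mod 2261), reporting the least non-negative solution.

Write x = 2213 + 4835·k. Then 4835·k ≡ 290 − 2213 ≡ 338 (mod 2261).
Need 4835⁻¹ mod 2261. Extended Euclid on (2261, 313):
2261 = 7*313 + 70
313 = 4*70 + 33
70 = 2*33 + 4
33 = 8*4 + 1
4 = 4*1 + 0
Back-substitute:
1 = 33 − 8·4
1 = −8·70 + 17·33
1 = 17·313 − 76·70
1 = −76·2261 + 549·313
4835⁻¹ ≡ 549 (mod 2261), so k ≡ 549·338 ≡ 160 (mod 2261).
x = 2213 + 4835·160 = 775813.

775813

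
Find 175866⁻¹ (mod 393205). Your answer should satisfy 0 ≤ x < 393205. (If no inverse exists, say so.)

Extended Euclidean algorithm:
393205 = 2*175866 + 41473
175866 = 4*41473 + 9974
41473 = 4*9974 + 1577
9974 = 6*1577 + 512
1577 = 3*512 + 41
512 = 12*41 + 20
41 = 2*20 + 1
20 = 20*1 + 0
Since gcd(175866, 393205) = 1, back-substitute to write 1 as a combination:
1 = 41 − 2·20
1 = −2·512 + 25·41
1 = 25·1577 − 77·512
1 = −77·9974 + 487·1577
1 = 487·41473 − 2025·9974
1 = −2025·175866 + 8587·41473
1 = 8587·393205 − 19199·175866
Hence 175866⁻¹ ≡ -19199 ≡ 374006 (mod 393205).

374006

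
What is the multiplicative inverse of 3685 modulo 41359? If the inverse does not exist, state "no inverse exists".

Apply the Euclidean algorithm to 41359 and 3685:
41359 = 11·3685 + 824
3685 = 4·824 + 389
824 = 2·389 + 46
389 = 8·46 + 21
46 = 2·21 + 4
21 = 5·4 + 1
4 = 4·1 + 0
The gcd is 1. Working backward:
1 = 21 − 5·4
1 = −5·46 + 11·21
1 = 11·389 − 93·46
1 = −93·824 + 197·389
1 = 197·3685 − 881·824
1 = −881·41359 + 9888·3685
So 3685·9888 ≡ 1 (mod 41359).

9888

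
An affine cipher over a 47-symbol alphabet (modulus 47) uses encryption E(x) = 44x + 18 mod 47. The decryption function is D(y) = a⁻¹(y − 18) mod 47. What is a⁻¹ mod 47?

31

Apply the Euclidean algorithm to 47 and 44:
47 = 1·44 + 3
44 = 14·3 + 2
3 = 1·2 + 1
2 = 2·1 + 0
gcd = 1, so the inverse exists. Back-substitute:
1 = 3 − 2
1 = −44 + 15·3
1 = 15·47 − 16·44
Hence 44⁻¹ ≡ -16 ≡ 31 (mod 47).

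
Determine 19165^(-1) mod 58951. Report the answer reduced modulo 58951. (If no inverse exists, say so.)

57210

Extended Euclidean algorithm:
58951 = 3·19165 + 1456
19165 = 13·1456 + 237
1456 = 6·237 + 34
237 = 6·34 + 33
34 = 1·33 + 1
33 = 33·1 + 0
The gcd is 1. Working backward:
1 = 34 − 33
1 = −237 + 7·34
1 = 7·1456 − 43·237
1 = −43·19165 + 566·1456
1 = 566·58951 − 1741·19165
Thus 19165·(-1741) ≡ 1 (mod 58951); reducing, -1741 mod 58951 = 57210.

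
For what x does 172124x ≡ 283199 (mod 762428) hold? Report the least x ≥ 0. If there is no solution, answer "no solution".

no solution

gcd(172124, 762428):
762428 = 4*172124 + 73932
172124 = 2*73932 + 24260
73932 = 3*24260 + 1152
24260 = 21*1152 + 68
1152 = 16*68 + 64
68 = 1*64 + 4
64 = 16*4 + 0
gcd = 4, but 4 ∤ 283199, so the congruence has no solution.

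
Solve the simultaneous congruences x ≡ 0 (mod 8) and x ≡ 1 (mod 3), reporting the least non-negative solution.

Write x = 0 + 8·k. Then 8·k ≡ 1 − 0 ≡ 1 (mod 3).
Need 8⁻¹ mod 3. Extended Euclid on (3, 2):
3 = 1×2 + 1
2 = 2×1 + 0
Back-substitute:
1 = 3 − 2
8⁻¹ ≡ 2 (mod 3), so k ≡ 2·1 ≡ 2 (mod 3).
x = 0 + 8·2 = 16.

16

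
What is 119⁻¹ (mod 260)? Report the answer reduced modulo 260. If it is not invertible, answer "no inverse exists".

59

Apply the Euclidean algorithm to 260 and 119:
260 = 2·119 + 22
119 = 5·22 + 9
22 = 2·9 + 4
9 = 2·4 + 1
4 = 4·1 + 0
gcd = 1, so the inverse exists. Back-substitute:
1 = 9 − 2·4
1 = −2·22 + 5·9
1 = 5·119 − 27·22
1 = −27·260 + 59·119
So 119·59 ≡ 1 (mod 260).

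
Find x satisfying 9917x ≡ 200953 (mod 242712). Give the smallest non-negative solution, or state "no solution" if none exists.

First find gcd(9917, 242712):
242712 = 24·9917 + 4704
9917 = 2·4704 + 509
4704 = 9·509 + 123
509 = 4·123 + 17
123 = 7·17 + 4
17 = 4·4 + 1
4 = 4·1 + 0
gcd = 1, so a unique solution mod 242712 exists.
Back-substitute for the Bézout coefficients:
1 = 17 − 4·4
1 = −4·123 + 29·17
1 = 29·509 − 120·123
1 = −120·4704 + 1109·509
1 = 1109·9917 − 2338·4704
1 = −2338·242712 + 57221·9917
So 9917·(57221) ≡ 1 (mod 242712), giving 9917⁻¹ ≡ 57221.
x ≡ 9917⁻¹·200953 ≡ 57221·200953 ≡ 7901 (mod 242712).

7901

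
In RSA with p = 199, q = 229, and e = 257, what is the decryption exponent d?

32321

φ(n) = (p−1)(q−1) = 198·228 = 45144.
Need d with 257·d ≡ 1 (mod 45144). Apply the extended Euclidean algorithm:
45144 = 175×257 + 169
257 = 1×169 + 88
169 = 1×88 + 81
88 = 1×81 + 7
81 = 11×7 + 4
7 = 1×4 + 3
4 = 1×3 + 1
3 = 3×1 + 0
Back-substitute:
1 = 4 − 3
1 = −7 + 2·4
1 = 2·81 − 23·7
1 = −23·88 + 25·81
1 = 25·169 − 48·88
1 = −48·257 + 73·169
1 = 73·45144 − 12823·257
So 257·(-12823) ≡ 1 (mod 45144), hence d ≡ -12823 ≡ 32321 (mod 45144).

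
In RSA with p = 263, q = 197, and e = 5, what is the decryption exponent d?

20541

φ(n) = (p−1)(q−1) = 262·196 = 51352.
Need d with 5·d ≡ 1 (mod 51352). Apply the extended Euclidean algorithm:
51352 = 10270*5 + 2
5 = 2*2 + 1
2 = 2*1 + 0
Back-substitute:
1 = 5 − 2·2
1 = −2·51352 + 20541·5
So 5·20541 ≡ 1 (mod 51352), hence d = 20541.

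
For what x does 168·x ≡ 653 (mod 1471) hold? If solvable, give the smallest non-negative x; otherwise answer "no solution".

First find gcd(168, 1471):
1471 = 8×168 + 127
168 = 1×127 + 41
127 = 3×41 + 4
41 = 10×4 + 1
4 = 4×1 + 0
gcd = 1, so a unique solution mod 1471 exists.
Back-substitute for the Bézout coefficients:
1 = 41 − 10·4
1 = −10·127 + 31·41
1 = 31·168 − 41·127
1 = −41·1471 + 359·168
So 168·(359) ≡ 1 (mod 1471), giving 168⁻¹ ≡ 359.
x ≡ 168⁻¹·653 ≡ 359·653 ≡ 538 (mod 1471).

538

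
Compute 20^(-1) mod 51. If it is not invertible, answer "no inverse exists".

23

Extended Euclidean algorithm:
51 = 2×20 + 11
20 = 1×11 + 9
11 = 1×9 + 2
9 = 4×2 + 1
2 = 2×1 + 0
gcd = 1, so the inverse exists. Back-substitute:
1 = 9 − 4·2
1 = −4·11 + 5·9
1 = 5·20 − 9·11
1 = −9·51 + 23·20
So 20·23 ≡ 1 (mod 51).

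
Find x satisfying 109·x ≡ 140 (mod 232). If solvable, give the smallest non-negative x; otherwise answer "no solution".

First find gcd(109, 232):
232 = 2·109 + 14
109 = 7·14 + 11
14 = 1·11 + 3
11 = 3·3 + 2
3 = 1·2 + 1
2 = 2·1 + 0
gcd = 1, so a unique solution mod 232 exists.
Back-substitute for the Bézout coefficients:
1 = 3 − 2
1 = −11 + 4·3
1 = 4·14 − 5·11
1 = −5·109 + 39·14
1 = 39·232 − 83·109
So 109·(-83) ≡ 1 (mod 232), giving 109⁻¹ ≡ 149.
x ≡ 109⁻¹·140 ≡ 149·140 ≡ 212 (mod 232).

212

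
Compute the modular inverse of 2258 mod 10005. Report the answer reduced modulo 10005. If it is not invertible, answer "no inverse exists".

Run Euclid on (10005, 2258):
10005 = 4*2258 + 973
2258 = 2*973 + 312
973 = 3*312 + 37
312 = 8*37 + 16
37 = 2*16 + 5
16 = 3*5 + 1
5 = 5*1 + 0
gcd = 1, so the inverse exists. Back-substitute:
1 = 16 − 3·5
1 = −3·37 + 7·16
1 = 7·312 − 59·37
1 = −59·973 + 184·312
1 = 184·2258 − 427·973
1 = −427·10005 + 1892·2258
So 2258·1892 ≡ 1 (mod 10005).

1892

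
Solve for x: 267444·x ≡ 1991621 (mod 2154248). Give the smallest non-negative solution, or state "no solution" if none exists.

no solution

gcd(267444, 2154248):
2154248 = 8·267444 + 14696
267444 = 18·14696 + 2916
14696 = 5·2916 + 116
2916 = 25·116 + 16
116 = 7·16 + 4
16 = 4·4 + 0
gcd = 4, but 4 ∤ 1991621, so the congruence has no solution.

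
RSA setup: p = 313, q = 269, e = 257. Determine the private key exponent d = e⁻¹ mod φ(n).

15617

φ(n) = (p−1)(q−1) = 312·268 = 83616.
Need d with 257·d ≡ 1 (mod 83616). Apply the extended Euclidean algorithm:
83616 = 325×257 + 91
257 = 2×91 + 75
91 = 1×75 + 16
75 = 4×16 + 11
16 = 1×11 + 5
11 = 2×5 + 1
5 = 5×1 + 0
Back-substitute:
1 = 11 − 2·5
1 = −2·16 + 3·11
1 = 3·75 − 14·16
1 = −14·91 + 17·75
1 = 17·257 − 48·91
1 = −48·83616 + 15617·257
So 257·15617 ≡ 1 (mod 83616), hence d = 15617.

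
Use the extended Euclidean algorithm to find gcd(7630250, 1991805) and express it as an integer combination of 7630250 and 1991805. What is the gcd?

5

Euclidean algorithm:
7630250 = 3·1991805 + 1654835
1991805 = 1·1654835 + 336970
1654835 = 4·336970 + 306955
336970 = 1·306955 + 30015
306955 = 10·30015 + 6805
30015 = 4·6805 + 2795
6805 = 2·2795 + 1215
2795 = 2·1215 + 365
1215 = 3·365 + 120
365 = 3·120 + 5
120 = 24·5 + 0
gcd(7630250, 1991805) = 5.
Express as a combination:
5 = 365 − 3·120
5 = −3·1215 + 10·365
5 = 10·2795 − 23·1215
5 = −23·6805 + 56·2795
5 = 56·30015 − 247·6805
5 = −247·306955 + 2526·30015
5 = 2526·336970 − 2773·306955
5 = −2773·1654835 + 13618·336970
5 = 13618·1991805 − 16391·1654835
5 = −16391·7630250 + 62791·1991805
So 5 = (-16391)·7630250 + (62791)·1991805.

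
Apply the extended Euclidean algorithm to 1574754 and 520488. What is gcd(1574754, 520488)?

Repeated division:
1574754 = 3*520488 + 13290
520488 = 39*13290 + 2178
13290 = 6*2178 + 222
2178 = 9*222 + 180
222 = 1*180 + 42
180 = 4*42 + 12
42 = 3*12 + 6
12 = 2*6 + 0
gcd(1574754, 520488) = 6.
Back-substituting:
6 = 42 − 3·12
6 = −3·180 + 13·42
6 = 13·222 − 16·180
6 = −16·2178 + 157·222
6 = 157·13290 − 958·2178
6 = −958·520488 + 37519·13290
6 = 37519·1574754 − 113515·520488
So 6 = (37519)·1574754 + (-113515)·520488.

6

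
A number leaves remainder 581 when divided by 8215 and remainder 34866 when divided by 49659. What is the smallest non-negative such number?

331508691

Write x = 581 + 8215·k. Then 8215·k ≡ 34866 − 581 ≡ 34285 (mod 49659).
Need 8215⁻¹ mod 49659. Extended Euclid on (49659, 8215):
49659 = 6*8215 + 369
8215 = 22*369 + 97
369 = 3*97 + 78
97 = 1*78 + 19
78 = 4*19 + 2
19 = 9*2 + 1
2 = 2*1 + 0
Back-substitute:
1 = 19 − 9·2
1 = −9·78 + 37·19
1 = 37·97 − 46·78
1 = −46·369 + 175·97
1 = 175·8215 − 3896·369
1 = −3896·49659 + 23551·8215
8215⁻¹ ≡ 23551 (mod 49659), so k ≡ 23551·34285 ≡ 40354 (mod 49659).
x = 581 + 8215·40354 = 331508691.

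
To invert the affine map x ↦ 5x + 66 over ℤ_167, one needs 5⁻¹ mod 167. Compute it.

67

Run Euclid on (167, 5):
167 = 33·5 + 2
5 = 2·2 + 1
2 = 2·1 + 0
gcd = 1, so the inverse exists. Back-substitute:
1 = 5 − 2·2
1 = −2·167 + 67·5
So 5·67 ≡ 1 (mod 167).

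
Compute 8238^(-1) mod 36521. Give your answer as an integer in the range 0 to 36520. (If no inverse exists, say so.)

Extended Euclidean algorithm:
36521 = 4*8238 + 3569
8238 = 2*3569 + 1100
3569 = 3*1100 + 269
1100 = 4*269 + 24
269 = 11*24 + 5
24 = 4*5 + 4
5 = 1*4 + 1
4 = 4*1 + 0
gcd = 1, so the inverse exists. Back-substitute:
1 = 5 − 4
1 = −24 + 5·5
1 = 5·269 − 56·24
1 = −56·1100 + 229·269
1 = 229·3569 − 743·1100
1 = −743·8238 + 1715·3569
1 = 1715·36521 − 7603·8238
So 8238·(-7603) ≡ 1 (mod 36521), and -7603 ≡ 28918 (mod 36521).

28918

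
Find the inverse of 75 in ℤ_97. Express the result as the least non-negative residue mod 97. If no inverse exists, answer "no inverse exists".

22

Apply the Euclidean algorithm to 97 and 75:
97 = 1·75 + 22
75 = 3·22 + 9
22 = 2·9 + 4
9 = 2·4 + 1
4 = 4·1 + 0
gcd = 1, so the inverse exists. Back-substitute:
1 = 9 − 2·4
1 = −2·22 + 5·9
1 = 5·75 − 17·22
1 = −17·97 + 22·75
So 75·22 ≡ 1 (mod 97).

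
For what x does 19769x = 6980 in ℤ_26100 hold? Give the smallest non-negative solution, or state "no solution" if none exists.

First find gcd(19769, 26100):
26100 = 1×19769 + 6331
19769 = 3×6331 + 776
6331 = 8×776 + 123
776 = 6×123 + 38
123 = 3×38 + 9
38 = 4×9 + 2
9 = 4×2 + 1
2 = 2×1 + 0
gcd = 1, so a unique solution mod 26100 exists.
Back-substitute for the Bézout coefficients:
1 = 9 − 4·2
1 = −4·38 + 17·9
1 = 17·123 − 55·38
1 = −55·776 + 347·123
1 = 347·6331 − 2831·776
1 = −2831·19769 + 8840·6331
1 = 8840·26100 − 11671·19769
So 19769·(-11671) ≡ 1 (mod 26100), giving 19769⁻¹ ≡ 14429.
x ≡ 19769⁻¹·6980 ≡ 14429·6980 ≡ 20620 (mod 26100).

20620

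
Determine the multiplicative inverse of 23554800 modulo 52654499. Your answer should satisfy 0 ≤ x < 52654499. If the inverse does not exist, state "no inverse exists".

Run Euclid on (52654499, 23554800):
52654499 = 2*23554800 + 5544899
23554800 = 4*5544899 + 1375204
5544899 = 4*1375204 + 44083
1375204 = 31*44083 + 8631
44083 = 5*8631 + 928
8631 = 9*928 + 279
928 = 3*279 + 91
279 = 3*91 + 6
91 = 15*6 + 1
6 = 6*1 + 0
The gcd is 1. Working backward:
1 = 91 − 15·6
1 = −15·279 + 46·91
1 = 46·928 − 153·279
1 = −153·8631 + 1423·928
1 = 1423·44083 − 7268·8631
1 = −7268·1375204 + 226731·44083
1 = 226731·5544899 − 914192·1375204
1 = −914192·23554800 + 3883499·5544899
1 = 3883499·52654499 − 8681190·23554800
So 23554800·(-8681190) ≡ 1 (mod 52654499), and -8681190 ≡ 43973309 (mod 52654499).

43973309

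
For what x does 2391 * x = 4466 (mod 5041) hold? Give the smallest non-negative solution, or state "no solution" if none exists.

238

First find gcd(2391, 5041):
5041 = 2·2391 + 259
2391 = 9·259 + 60
259 = 4·60 + 19
60 = 3·19 + 3
19 = 6·3 + 1
3 = 3·1 + 0
gcd = 1, so a unique solution mod 5041 exists.
Back-substitute for the Bézout coefficients:
1 = 19 − 6·3
1 = −6·60 + 19·19
1 = 19·259 − 82·60
1 = −82·2391 + 757·259
1 = 757·5041 − 1596·2391
So 2391·(-1596) ≡ 1 (mod 5041), giving 2391⁻¹ ≡ 3445.
x ≡ 2391⁻¹·4466 ≡ 3445·4466 ≡ 238 (mod 5041).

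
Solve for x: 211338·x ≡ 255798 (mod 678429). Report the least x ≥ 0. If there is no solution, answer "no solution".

First find gcd(211338, 678429):
678429 = 3*211338 + 44415
211338 = 4*44415 + 33678
44415 = 1*33678 + 10737
33678 = 3*10737 + 1467
10737 = 7*1467 + 468
1467 = 3*468 + 63
468 = 7*63 + 27
63 = 2*27 + 9
27 = 3*9 + 0
gcd = 9 and 9 | 255798, so solutions exist. Divide through by 9: 23482x ≡ 28422 (mod 75381).
Now find 23482⁻¹ mod 75381:
75381 = 3×23482 + 4935
23482 = 4×4935 + 3742
4935 = 1×3742 + 1193
3742 = 3×1193 + 163
1193 = 7×163 + 52
163 = 3×52 + 7
52 = 7×7 + 3
7 = 2×3 + 1
3 = 3×1 + 0
Back-substitute:
1 = 7 − 2·3
1 = −2·52 + 15·7
1 = 15·163 − 47·52
1 = −47·1193 + 344·163
1 = 344·3742 − 1079·1193
1 = −1079·4935 + 1423·3742
1 = 1423·23482 − 6771·4935
1 = −6771·75381 + 21736·23482
So 23482⁻¹ ≡ 21736 (mod 75381).
Then x ≡ 21736·28422 ≡ 33297 (mod 75381); the smallest non-negative solution is x = 33297.

33297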